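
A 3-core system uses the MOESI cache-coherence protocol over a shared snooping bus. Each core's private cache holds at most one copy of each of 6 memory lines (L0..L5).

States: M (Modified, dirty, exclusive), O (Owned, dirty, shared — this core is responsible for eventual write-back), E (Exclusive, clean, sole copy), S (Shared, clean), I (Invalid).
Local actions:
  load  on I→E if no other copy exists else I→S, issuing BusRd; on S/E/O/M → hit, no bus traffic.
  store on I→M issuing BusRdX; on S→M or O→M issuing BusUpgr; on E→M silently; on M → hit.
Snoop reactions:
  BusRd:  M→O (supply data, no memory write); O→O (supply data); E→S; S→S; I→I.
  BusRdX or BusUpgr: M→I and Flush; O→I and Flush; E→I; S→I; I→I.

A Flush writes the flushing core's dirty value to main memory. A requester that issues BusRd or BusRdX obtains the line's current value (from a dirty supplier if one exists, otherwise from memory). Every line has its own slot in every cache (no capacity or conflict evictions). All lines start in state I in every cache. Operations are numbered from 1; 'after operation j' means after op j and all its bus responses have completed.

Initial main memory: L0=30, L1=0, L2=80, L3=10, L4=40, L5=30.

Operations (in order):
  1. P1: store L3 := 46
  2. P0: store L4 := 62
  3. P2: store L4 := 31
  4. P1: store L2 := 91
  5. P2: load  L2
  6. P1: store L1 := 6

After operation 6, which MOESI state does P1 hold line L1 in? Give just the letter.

state = M

step 1: P1: store L3 := 46  ⟶  IMI  (L3)  txn=BusRdX  M[L3]=10
step 2: P0: store L4 := 62  ⟶  MII  (L4)  txn=BusRdX  M[L4]=40
step 3: P2: store L4 := 31  ⟶  IIM  (L4)  txn=BusRdX+Flush  M[L4]=62
step 4: P1: store L2 := 91  ⟶  IMI  (L2)  txn=BusRdX  M[L2]=80
step 5: P2: load  L2  ⟶  IOS  (L2)  txn=BusRd  M[L2]=80
step 6: P1: store L1 := 6  ⟶  IMI  (L1)  txn=BusRdX  M[L1]=0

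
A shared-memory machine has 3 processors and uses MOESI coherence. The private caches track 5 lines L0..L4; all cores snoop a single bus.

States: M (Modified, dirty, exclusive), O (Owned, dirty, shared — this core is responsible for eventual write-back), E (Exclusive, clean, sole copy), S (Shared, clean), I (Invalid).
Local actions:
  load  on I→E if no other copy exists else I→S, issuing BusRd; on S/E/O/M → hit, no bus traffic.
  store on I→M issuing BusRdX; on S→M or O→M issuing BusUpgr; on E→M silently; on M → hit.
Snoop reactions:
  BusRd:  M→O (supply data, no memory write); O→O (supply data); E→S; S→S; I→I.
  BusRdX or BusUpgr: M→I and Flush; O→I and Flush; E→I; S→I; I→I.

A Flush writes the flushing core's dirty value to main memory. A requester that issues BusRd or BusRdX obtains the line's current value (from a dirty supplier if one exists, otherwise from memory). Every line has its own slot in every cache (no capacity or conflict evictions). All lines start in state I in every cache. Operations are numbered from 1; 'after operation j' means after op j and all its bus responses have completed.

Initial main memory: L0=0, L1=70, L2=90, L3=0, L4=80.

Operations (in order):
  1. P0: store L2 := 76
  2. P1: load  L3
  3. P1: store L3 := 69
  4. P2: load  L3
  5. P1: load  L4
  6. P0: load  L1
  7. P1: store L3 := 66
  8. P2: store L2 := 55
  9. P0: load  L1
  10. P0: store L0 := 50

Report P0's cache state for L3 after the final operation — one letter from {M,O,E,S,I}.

  op1 P0: store L2 := 76 → M/I/I on L2; bus BusRdX; mem=90
  op2 P1: load  L3 → I/E/I on L3; bus BusRd; mem=0
  op3 P1: store L3 := 69 → I/M/I on L3; bus (none); mem=0
  op4 P2: load  L3 → I/O/S on L3; bus BusRd; mem=0
  op5 P1: load  L4 → I/E/I on L4; bus BusRd; mem=80
  op6 P0: load  L1 → E/I/I on L1; bus BusRd; mem=70
  op7 P1: store L3 := 66 → I/M/I on L3; bus BusUpgr; mem=0
  op8 P2: store L2 := 55 → I/I/M on L2; bus BusRdX Flush; mem=76
  op9 P0: load  L1 → E/I/I on L1; bus (none); mem=70
  op10 P0: store L0 := 50 → M/I/I on L0; bus BusRdX; mem=0

state = I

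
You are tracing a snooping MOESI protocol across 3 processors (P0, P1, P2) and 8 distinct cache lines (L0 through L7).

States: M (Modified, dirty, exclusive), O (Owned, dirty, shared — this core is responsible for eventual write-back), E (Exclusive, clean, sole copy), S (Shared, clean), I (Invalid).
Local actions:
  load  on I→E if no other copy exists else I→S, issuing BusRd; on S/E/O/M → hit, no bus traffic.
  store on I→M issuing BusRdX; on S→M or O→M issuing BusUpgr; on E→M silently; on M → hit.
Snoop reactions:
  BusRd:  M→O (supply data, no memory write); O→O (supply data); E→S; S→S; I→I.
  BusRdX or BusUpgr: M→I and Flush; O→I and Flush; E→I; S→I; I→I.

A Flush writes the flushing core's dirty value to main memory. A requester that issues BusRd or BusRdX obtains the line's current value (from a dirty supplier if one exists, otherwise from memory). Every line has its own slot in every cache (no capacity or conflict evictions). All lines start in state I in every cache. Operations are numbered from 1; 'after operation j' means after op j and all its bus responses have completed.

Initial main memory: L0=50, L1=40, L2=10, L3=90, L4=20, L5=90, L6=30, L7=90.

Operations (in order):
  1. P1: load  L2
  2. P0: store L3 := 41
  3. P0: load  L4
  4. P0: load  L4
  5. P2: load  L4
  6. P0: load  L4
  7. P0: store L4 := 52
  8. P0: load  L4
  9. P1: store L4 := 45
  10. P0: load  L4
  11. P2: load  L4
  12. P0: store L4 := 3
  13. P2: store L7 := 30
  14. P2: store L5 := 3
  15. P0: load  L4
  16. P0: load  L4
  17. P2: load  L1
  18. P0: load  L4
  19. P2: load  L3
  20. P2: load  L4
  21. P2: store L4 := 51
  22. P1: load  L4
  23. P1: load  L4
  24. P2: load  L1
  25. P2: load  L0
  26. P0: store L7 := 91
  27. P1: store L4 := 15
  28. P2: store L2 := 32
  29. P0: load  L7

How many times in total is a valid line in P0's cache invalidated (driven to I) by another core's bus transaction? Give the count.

invalidations = 2

1. P1: load  L2  bus=[BusRd]  L2: P0=I P1=E P2=I  mem[L2]=10
2. P0: store L3 := 41  bus=[BusRdX]  L3: P0=M P1=I P2=I  mem[L3]=90
3. P0: load  L4  bus=[BusRd]  L4: P0=E P1=I P2=I  mem[L4]=20
4. P0: load  L4  bus=[-]  L4: P0=E P1=I P2=I  mem[L4]=20
5. P2: load  L4  bus=[BusRd]  L4: P0=S P1=I P2=S  mem[L4]=20
6. P0: load  L4  bus=[-]  L4: P0=S P1=I P2=S  mem[L4]=20
7. P0: store L4 := 52  bus=[BusUpgr]  L4: P0=M P1=I P2=I  mem[L4]=20
8. P0: load  L4  bus=[-]  L4: P0=M P1=I P2=I  mem[L4]=20
9. P1: store L4 := 45  bus=[BusRdX,Flush]  L4: P0=I P1=M P2=I  mem[L4]=52
10. P0: load  L4  bus=[BusRd]  L4: P0=S P1=O P2=I  mem[L4]=52
11. P2: load  L4  bus=[BusRd]  L4: P0=S P1=O P2=S  mem[L4]=52
12. P0: store L4 := 3  bus=[BusUpgr,Flush]  L4: P0=M P1=I P2=I  mem[L4]=45
13. P2: store L7 := 30  bus=[BusRdX]  L7: P0=I P1=I P2=M  mem[L7]=90
14. P2: store L5 := 3  bus=[BusRdX]  L5: P0=I P1=I P2=M  mem[L5]=90
15. P0: load  L4  bus=[-]  L4: P0=M P1=I P2=I  mem[L4]=45
16. P0: load  L4  bus=[-]  L4: P0=M P1=I P2=I  mem[L4]=45
17. P2: load  L1  bus=[BusRd]  L1: P0=I P1=I P2=E  mem[L1]=40
18. P0: load  L4  bus=[-]  L4: P0=M P1=I P2=I  mem[L4]=45
19. P2: load  L3  bus=[BusRd]  L3: P0=O P1=I P2=S  mem[L3]=90
20. P2: load  L4  bus=[BusRd]  L4: P0=O P1=I P2=S  mem[L4]=45
21. P2: store L4 := 51  bus=[BusUpgr,Flush]  L4: P0=I P1=I P2=M  mem[L4]=3
22. P1: load  L4  bus=[BusRd]  L4: P0=I P1=S P2=O  mem[L4]=3
23. P1: load  L4  bus=[-]  L4: P0=I P1=S P2=O  mem[L4]=3
24. P2: load  L1  bus=[-]  L1: P0=I P1=I P2=E  mem[L1]=40
25. P2: load  L0  bus=[BusRd]  L0: P0=I P1=I P2=E  mem[L0]=50
26. P0: store L7 := 91  bus=[BusRdX,Flush]  L7: P0=M P1=I P2=I  mem[L7]=30
27. P1: store L4 := 15  bus=[BusUpgr,Flush]  L4: P0=I P1=M P2=I  mem[L4]=51
28. P2: store L2 := 32  bus=[BusRdX]  L2: P0=I P1=I P2=M  mem[L2]=10
29. P0: load  L7  bus=[-]  L7: P0=M P1=I P2=I  mem[L7]=30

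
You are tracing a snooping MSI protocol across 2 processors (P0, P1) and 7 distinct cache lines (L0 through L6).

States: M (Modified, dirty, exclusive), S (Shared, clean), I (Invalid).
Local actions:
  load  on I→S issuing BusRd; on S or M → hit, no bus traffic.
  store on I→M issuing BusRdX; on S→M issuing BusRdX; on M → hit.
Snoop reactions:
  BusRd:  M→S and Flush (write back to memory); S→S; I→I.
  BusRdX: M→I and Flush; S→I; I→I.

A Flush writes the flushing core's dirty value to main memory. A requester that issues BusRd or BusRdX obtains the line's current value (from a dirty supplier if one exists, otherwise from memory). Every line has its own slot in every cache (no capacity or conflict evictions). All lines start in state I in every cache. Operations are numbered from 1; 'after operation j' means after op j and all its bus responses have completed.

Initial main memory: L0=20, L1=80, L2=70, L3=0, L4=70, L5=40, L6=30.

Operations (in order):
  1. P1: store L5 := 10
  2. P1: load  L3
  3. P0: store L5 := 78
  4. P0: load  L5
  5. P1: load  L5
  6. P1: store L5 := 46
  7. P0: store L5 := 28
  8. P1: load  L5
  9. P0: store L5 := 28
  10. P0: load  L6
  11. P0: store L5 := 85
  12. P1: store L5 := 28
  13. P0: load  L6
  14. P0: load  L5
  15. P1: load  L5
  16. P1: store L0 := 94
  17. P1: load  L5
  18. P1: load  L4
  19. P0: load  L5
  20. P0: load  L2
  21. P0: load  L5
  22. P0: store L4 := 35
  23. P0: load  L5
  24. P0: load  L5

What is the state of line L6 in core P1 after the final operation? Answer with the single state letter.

step 1: P1: store L5 := 10  ⟶  IM  (L5)  txn=BusRdX  M[L5]=40
step 2: P1: load  L3  ⟶  IS  (L3)  txn=BusRd  M[L3]=0
step 3: P0: store L5 := 78  ⟶  MI  (L5)  txn=BusRdX+Flush  M[L5]=10
step 4: P0: load  L5  ⟶  MI  (L5)  txn=∅  M[L5]=10
step 5: P1: load  L5  ⟶  SS  (L5)  txn=BusRd+Flush  M[L5]=78
step 6: P1: store L5 := 46  ⟶  IM  (L5)  txn=BusRdX  M[L5]=78
step 7: P0: store L5 := 28  ⟶  MI  (L5)  txn=BusRdX+Flush  M[L5]=46
step 8: P1: load  L5  ⟶  SS  (L5)  txn=BusRd+Flush  M[L5]=28
step 9: P0: store L5 := 28  ⟶  MI  (L5)  txn=BusRdX  M[L5]=28
step 10: P0: load  L6  ⟶  SI  (L6)  txn=BusRd  M[L6]=30
step 11: P0: store L5 := 85  ⟶  MI  (L5)  txn=∅  M[L5]=28
step 12: P1: store L5 := 28  ⟶  IM  (L5)  txn=BusRdX+Flush  M[L5]=85
step 13: P0: load  L6  ⟶  SI  (L6)  txn=∅  M[L6]=30
step 14: P0: load  L5  ⟶  SS  (L5)  txn=BusRd+Flush  M[L5]=28
step 15: P1: load  L5  ⟶  SS  (L5)  txn=∅  M[L5]=28
step 16: P1: store L0 := 94  ⟶  IM  (L0)  txn=BusRdX  M[L0]=20
step 17: P1: load  L5  ⟶  SS  (L5)  txn=∅  M[L5]=28
step 18: P1: load  L4  ⟶  IS  (L4)  txn=BusRd  M[L4]=70
step 19: P0: load  L5  ⟶  SS  (L5)  txn=∅  M[L5]=28
step 20: P0: load  L2  ⟶  SI  (L2)  txn=BusRd  M[L2]=70
step 21: P0: load  L5  ⟶  SS  (L5)  txn=∅  M[L5]=28
step 22: P0: store L4 := 35  ⟶  MI  (L4)  txn=BusRdX  M[L4]=70
step 23: P0: load  L5  ⟶  SS  (L5)  txn=∅  M[L5]=28
step 24: P0: load  L5  ⟶  SS  (L5)  txn=∅  M[L5]=28

state = I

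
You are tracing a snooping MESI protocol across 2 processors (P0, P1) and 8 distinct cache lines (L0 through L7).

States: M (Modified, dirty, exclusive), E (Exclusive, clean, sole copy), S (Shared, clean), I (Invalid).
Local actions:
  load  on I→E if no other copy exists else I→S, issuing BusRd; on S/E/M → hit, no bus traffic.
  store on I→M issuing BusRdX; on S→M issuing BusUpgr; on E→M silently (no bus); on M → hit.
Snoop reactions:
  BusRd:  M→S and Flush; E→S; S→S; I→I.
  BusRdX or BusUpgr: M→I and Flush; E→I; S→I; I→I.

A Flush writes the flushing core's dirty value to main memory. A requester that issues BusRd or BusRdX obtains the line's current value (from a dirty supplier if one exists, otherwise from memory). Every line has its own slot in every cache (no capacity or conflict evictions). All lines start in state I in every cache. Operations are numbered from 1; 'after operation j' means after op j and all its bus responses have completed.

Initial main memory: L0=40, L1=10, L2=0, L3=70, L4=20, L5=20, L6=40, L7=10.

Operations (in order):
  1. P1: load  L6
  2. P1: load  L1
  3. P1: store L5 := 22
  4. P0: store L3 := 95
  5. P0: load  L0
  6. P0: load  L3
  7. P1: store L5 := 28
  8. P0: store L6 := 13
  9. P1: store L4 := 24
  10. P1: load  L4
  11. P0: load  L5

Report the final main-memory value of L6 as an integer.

1. P1: load  L6  bus=[BusRd]  L6: P0=I P1=E  mem[L6]=40
2. P1: load  L1  bus=[BusRd]  L1: P0=I P1=E  mem[L1]=10
3. P1: store L5 := 22  bus=[BusRdX]  L5: P0=I P1=M  mem[L5]=20
4. P0: store L3 := 95  bus=[BusRdX]  L3: P0=M P1=I  mem[L3]=70
5. P0: load  L0  bus=[BusRd]  L0: P0=E P1=I  mem[L0]=40
6. P0: load  L3  bus=[-]  L3: P0=M P1=I  mem[L3]=70
7. P1: store L5 := 28  bus=[-]  L5: P0=I P1=M  mem[L5]=20
8. P0: store L6 := 13  bus=[BusRdX]  L6: P0=M P1=I  mem[L6]=40
9. P1: store L4 := 24  bus=[BusRdX]  L4: P0=I P1=M  mem[L4]=20
10. P1: load  L4  bus=[-]  L4: P0=I P1=M  mem[L4]=20
11. P0: load  L5  bus=[BusRd,Flush]  L5: P0=S P1=S  mem[L5]=28

memory[L6] = 40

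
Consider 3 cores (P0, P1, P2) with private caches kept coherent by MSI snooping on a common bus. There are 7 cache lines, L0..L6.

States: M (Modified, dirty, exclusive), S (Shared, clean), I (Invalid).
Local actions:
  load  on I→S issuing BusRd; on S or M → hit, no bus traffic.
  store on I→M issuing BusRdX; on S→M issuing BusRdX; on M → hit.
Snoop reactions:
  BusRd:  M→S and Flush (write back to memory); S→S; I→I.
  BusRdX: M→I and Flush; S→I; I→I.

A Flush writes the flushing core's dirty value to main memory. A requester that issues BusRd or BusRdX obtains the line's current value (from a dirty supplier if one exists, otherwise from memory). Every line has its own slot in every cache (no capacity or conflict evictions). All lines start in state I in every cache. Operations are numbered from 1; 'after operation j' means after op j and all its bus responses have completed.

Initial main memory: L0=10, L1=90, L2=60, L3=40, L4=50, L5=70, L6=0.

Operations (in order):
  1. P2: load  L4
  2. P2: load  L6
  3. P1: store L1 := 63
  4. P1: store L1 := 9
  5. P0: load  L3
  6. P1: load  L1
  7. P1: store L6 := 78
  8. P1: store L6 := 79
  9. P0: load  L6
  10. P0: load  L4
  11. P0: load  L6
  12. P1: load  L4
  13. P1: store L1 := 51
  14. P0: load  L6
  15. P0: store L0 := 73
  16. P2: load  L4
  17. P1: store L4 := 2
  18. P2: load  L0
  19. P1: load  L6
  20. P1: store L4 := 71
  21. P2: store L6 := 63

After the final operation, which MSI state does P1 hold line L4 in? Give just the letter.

state = M

step 1: P2: load  L4  ⟶  IIS  (L4)  txn=BusRd  M[L4]=50
step 2: P2: load  L6  ⟶  IIS  (L6)  txn=BusRd  M[L6]=0
step 3: P1: store L1 := 63  ⟶  IMI  (L1)  txn=BusRdX  M[L1]=90
step 4: P1: store L1 := 9  ⟶  IMI  (L1)  txn=∅  M[L1]=90
step 5: P0: load  L3  ⟶  SII  (L3)  txn=BusRd  M[L3]=40
step 6: P1: load  L1  ⟶  IMI  (L1)  txn=∅  M[L1]=90
step 7: P1: store L6 := 78  ⟶  IMI  (L6)  txn=BusRdX  M[L6]=0
step 8: P1: store L6 := 79  ⟶  IMI  (L6)  txn=∅  M[L6]=0
step 9: P0: load  L6  ⟶  SSI  (L6)  txn=BusRd+Flush  M[L6]=79
step 10: P0: load  L4  ⟶  SIS  (L4)  txn=BusRd  M[L4]=50
step 11: P0: load  L6  ⟶  SSI  (L6)  txn=∅  M[L6]=79
step 12: P1: load  L4  ⟶  SSS  (L4)  txn=BusRd  M[L4]=50
step 13: P1: store L1 := 51  ⟶  IMI  (L1)  txn=∅  M[L1]=90
step 14: P0: load  L6  ⟶  SSI  (L6)  txn=∅  M[L6]=79
step 15: P0: store L0 := 73  ⟶  MII  (L0)  txn=BusRdX  M[L0]=10
step 16: P2: load  L4  ⟶  SSS  (L4)  txn=∅  M[L4]=50
step 17: P1: store L4 := 2  ⟶  IMI  (L4)  txn=BusRdX  M[L4]=50
step 18: P2: load  L0  ⟶  SIS  (L0)  txn=BusRd+Flush  M[L0]=73
step 19: P1: load  L6  ⟶  SSI  (L6)  txn=∅  M[L6]=79
step 20: P1: store L4 := 71  ⟶  IMI  (L4)  txn=∅  M[L4]=50
step 21: P2: store L6 := 63  ⟶  IIM  (L6)  txn=BusRdX  M[L6]=79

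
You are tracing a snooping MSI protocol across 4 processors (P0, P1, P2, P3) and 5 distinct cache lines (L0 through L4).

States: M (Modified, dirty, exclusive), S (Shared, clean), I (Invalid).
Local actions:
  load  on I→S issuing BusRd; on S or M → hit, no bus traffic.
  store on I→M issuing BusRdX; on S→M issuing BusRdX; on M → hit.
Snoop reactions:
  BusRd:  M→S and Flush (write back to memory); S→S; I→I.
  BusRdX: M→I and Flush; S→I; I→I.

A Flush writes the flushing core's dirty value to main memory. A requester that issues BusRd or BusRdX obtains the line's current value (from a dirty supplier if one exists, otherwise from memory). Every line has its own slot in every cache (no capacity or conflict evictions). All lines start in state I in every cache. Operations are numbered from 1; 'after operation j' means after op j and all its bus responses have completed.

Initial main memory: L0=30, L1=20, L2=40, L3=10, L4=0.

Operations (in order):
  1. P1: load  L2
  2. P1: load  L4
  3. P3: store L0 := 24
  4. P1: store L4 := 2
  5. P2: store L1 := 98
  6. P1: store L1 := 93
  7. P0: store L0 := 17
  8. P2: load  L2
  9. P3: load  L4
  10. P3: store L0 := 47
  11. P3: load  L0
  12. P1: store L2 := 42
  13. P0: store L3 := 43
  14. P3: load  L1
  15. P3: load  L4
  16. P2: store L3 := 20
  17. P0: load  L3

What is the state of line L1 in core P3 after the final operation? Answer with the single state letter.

step 1: P1: load  L2  ⟶  ISII  (L2)  txn=BusRd  M[L2]=40
step 2: P1: load  L4  ⟶  ISII  (L4)  txn=BusRd  M[L4]=0
step 3: P3: store L0 := 24  ⟶  IIIM  (L0)  txn=BusRdX  M[L0]=30
step 4: P1: store L4 := 2  ⟶  IMII  (L4)  txn=BusRdX  M[L4]=0
step 5: P2: store L1 := 98  ⟶  IIMI  (L1)  txn=BusRdX  M[L1]=20
step 6: P1: store L1 := 93  ⟶  IMII  (L1)  txn=BusRdX+Flush  M[L1]=98
step 7: P0: store L0 := 17  ⟶  MIII  (L0)  txn=BusRdX+Flush  M[L0]=24
step 8: P2: load  L2  ⟶  ISSI  (L2)  txn=BusRd  M[L2]=40
step 9: P3: load  L4  ⟶  ISIS  (L4)  txn=BusRd+Flush  M[L4]=2
step 10: P3: store L0 := 47  ⟶  IIIM  (L0)  txn=BusRdX+Flush  M[L0]=17
step 11: P3: load  L0  ⟶  IIIM  (L0)  txn=∅  M[L0]=17
step 12: P1: store L2 := 42  ⟶  IMII  (L2)  txn=BusRdX  M[L2]=40
step 13: P0: store L3 := 43  ⟶  MIII  (L3)  txn=BusRdX  M[L3]=10
step 14: P3: load  L1  ⟶  ISIS  (L1)  txn=BusRd+Flush  M[L1]=93
step 15: P3: load  L4  ⟶  ISIS  (L4)  txn=∅  M[L4]=2
step 16: P2: store L3 := 20  ⟶  IIMI  (L3)  txn=BusRdX+Flush  M[L3]=43
step 17: P0: load  L3  ⟶  SISI  (L3)  txn=BusRd+Flush  M[L3]=20

state = S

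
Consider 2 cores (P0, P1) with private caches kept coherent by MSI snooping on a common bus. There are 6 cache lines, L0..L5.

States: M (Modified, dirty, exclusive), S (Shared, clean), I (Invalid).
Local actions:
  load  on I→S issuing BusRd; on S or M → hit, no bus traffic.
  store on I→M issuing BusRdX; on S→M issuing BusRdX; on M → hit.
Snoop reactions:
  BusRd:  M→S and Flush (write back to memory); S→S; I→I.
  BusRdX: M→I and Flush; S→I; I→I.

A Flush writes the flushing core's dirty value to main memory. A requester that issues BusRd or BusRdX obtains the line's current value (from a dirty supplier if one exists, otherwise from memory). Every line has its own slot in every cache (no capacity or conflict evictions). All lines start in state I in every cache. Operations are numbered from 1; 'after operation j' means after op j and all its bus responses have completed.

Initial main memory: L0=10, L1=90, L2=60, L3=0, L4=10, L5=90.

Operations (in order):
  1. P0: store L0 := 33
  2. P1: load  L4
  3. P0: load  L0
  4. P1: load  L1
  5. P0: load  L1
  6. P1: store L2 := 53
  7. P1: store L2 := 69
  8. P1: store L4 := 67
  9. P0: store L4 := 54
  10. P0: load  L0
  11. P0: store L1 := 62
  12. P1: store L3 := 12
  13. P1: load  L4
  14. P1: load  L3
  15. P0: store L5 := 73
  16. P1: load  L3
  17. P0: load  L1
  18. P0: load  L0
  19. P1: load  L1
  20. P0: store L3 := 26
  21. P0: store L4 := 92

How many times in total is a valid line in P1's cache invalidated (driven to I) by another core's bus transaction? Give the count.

invalidations = 4

  op1 P0: store L0 := 33 → M/I on L0; bus BusRdX; mem=10
  op2 P1: load  L4 → I/S on L4; bus BusRd; mem=10
  op3 P0: load  L0 → M/I on L0; bus (none); mem=10
  op4 P1: load  L1 → I/S on L1; bus BusRd; mem=90
  op5 P0: load  L1 → S/S on L1; bus BusRd; mem=90
  op6 P1: store L2 := 53 → I/M on L2; bus BusRdX; mem=60
  op7 P1: store L2 := 69 → I/M on L2; bus (none); mem=60
  op8 P1: store L4 := 67 → I/M on L4; bus BusRdX; mem=10
  op9 P0: store L4 := 54 → M/I on L4; bus BusRdX Flush; mem=67
  op10 P0: load  L0 → M/I on L0; bus (none); mem=10
  op11 P0: store L1 := 62 → M/I on L1; bus BusRdX; mem=90
  op12 P1: store L3 := 12 → I/M on L3; bus BusRdX; mem=0
  op13 P1: load  L4 → S/S on L4; bus BusRd Flush; mem=54
  op14 P1: load  L3 → I/M on L3; bus (none); mem=0
  op15 P0: store L5 := 73 → M/I on L5; bus BusRdX; mem=90
  op16 P1: load  L3 → I/M on L3; bus (none); mem=0
  op17 P0: load  L1 → M/I on L1; bus (none); mem=90
  op18 P0: load  L0 → M/I on L0; bus (none); mem=10
  op19 P1: load  L1 → S/S on L1; bus BusRd Flush; mem=62
  op20 P0: store L3 := 26 → M/I on L3; bus BusRdX Flush; mem=12
  op21 P0: store L4 := 92 → M/I on L4; bus BusRdX; mem=54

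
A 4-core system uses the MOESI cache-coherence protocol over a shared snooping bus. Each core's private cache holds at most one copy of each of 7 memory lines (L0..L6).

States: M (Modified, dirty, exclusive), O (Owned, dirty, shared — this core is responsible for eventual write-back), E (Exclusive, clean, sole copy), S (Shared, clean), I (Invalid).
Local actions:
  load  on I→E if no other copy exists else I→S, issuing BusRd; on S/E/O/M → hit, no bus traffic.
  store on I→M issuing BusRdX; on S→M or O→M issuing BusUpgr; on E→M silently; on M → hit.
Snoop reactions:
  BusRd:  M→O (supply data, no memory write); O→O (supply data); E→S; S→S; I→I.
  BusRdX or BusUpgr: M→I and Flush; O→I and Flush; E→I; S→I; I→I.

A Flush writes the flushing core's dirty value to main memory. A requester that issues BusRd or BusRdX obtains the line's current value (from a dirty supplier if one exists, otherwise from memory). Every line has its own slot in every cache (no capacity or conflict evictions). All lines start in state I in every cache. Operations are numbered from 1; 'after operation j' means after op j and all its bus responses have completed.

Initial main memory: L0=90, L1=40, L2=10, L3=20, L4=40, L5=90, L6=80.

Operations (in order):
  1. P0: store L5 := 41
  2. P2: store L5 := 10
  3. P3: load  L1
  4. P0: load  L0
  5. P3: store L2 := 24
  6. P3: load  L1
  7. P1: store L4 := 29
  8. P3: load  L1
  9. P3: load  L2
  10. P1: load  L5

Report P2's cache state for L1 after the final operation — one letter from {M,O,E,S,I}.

state = I

[1] P0: store L5 := 41 | P0:M(41), P1:I, P2:I, P3:I | bus: BusRdX
[2] P2: store L5 := 10 | P0:I, P1:I, P2:M(10), P3:I | bus: BusRdX,Flush
[3] P3: load  L1 | P0:I, P1:I, P2:I, P3:E(40) | bus: BusRd
[4] P0: load  L0 | P0:E(90), P1:I, P2:I, P3:I | bus: BusRd
[5] P3: store L2 := 24 | P0:I, P1:I, P2:I, P3:M(24) | bus: BusRdX
[6] P3: load  L1 | P0:I, P1:I, P2:I, P3:E(40) | bus: none
[7] P1: store L4 := 29 | P0:I, P1:M(29), P2:I, P3:I | bus: BusRdX
[8] P3: load  L1 | P0:I, P1:I, P2:I, P3:E(40) | bus: none
[9] P3: load  L2 | P0:I, P1:I, P2:I, P3:M(24) | bus: none
[10] P1: load  L5 | P0:I, P1:S(10), P2:O(10), P3:I | bus: BusRd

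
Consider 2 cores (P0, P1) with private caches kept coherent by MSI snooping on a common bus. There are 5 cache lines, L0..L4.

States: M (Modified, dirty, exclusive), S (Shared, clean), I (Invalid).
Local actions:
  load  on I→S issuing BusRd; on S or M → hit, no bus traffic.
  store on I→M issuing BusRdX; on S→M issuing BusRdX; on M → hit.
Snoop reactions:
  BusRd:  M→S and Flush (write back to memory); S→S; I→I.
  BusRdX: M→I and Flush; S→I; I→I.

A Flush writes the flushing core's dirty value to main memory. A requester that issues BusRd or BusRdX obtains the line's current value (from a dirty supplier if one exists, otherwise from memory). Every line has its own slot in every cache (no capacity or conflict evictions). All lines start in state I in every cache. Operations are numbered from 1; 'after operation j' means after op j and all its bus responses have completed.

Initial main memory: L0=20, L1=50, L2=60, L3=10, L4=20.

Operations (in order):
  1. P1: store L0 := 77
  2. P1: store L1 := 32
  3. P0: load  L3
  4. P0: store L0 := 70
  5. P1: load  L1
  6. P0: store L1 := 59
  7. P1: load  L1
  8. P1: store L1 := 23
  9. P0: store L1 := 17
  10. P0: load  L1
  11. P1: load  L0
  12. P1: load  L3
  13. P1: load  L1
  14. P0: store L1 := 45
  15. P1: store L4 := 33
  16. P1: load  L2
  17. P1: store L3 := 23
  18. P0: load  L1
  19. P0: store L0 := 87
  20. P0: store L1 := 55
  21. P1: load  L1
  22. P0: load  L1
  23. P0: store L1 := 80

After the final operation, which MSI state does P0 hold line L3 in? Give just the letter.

[1] P1: store L0 := 77 | P0:I, P1:M(77) | bus: BusRdX
[2] P1: store L1 := 32 | P0:I, P1:M(32) | bus: BusRdX
[3] P0: load  L3 | P0:S(10), P1:I | bus: BusRd
[4] P0: store L0 := 70 | P0:M(70), P1:I | bus: BusRdX,Flush
[5] P1: load  L1 | P0:I, P1:M(32) | bus: none
[6] P0: store L1 := 59 | P0:M(59), P1:I | bus: BusRdX,Flush
[7] P1: load  L1 | P0:S(59), P1:S(59) | bus: BusRd,Flush
[8] P1: store L1 := 23 | P0:I, P1:M(23) | bus: BusRdX
[9] P0: store L1 := 17 | P0:M(17), P1:I | bus: BusRdX,Flush
[10] P0: load  L1 | P0:M(17), P1:I | bus: none
[11] P1: load  L0 | P0:S(70), P1:S(70) | bus: BusRd,Flush
[12] P1: load  L3 | P0:S(10), P1:S(10) | bus: BusRd
[13] P1: load  L1 | P0:S(17), P1:S(17) | bus: BusRd,Flush
[14] P0: store L1 := 45 | P0:M(45), P1:I | bus: BusRdX
[15] P1: store L4 := 33 | P0:I, P1:M(33) | bus: BusRdX
[16] P1: load  L2 | P0:I, P1:S(60) | bus: BusRd
[17] P1: store L3 := 23 | P0:I, P1:M(23) | bus: BusRdX
[18] P0: load  L1 | P0:M(45), P1:I | bus: none
[19] P0: store L0 := 87 | P0:M(87), P1:I | bus: BusRdX
[20] P0: store L1 := 55 | P0:M(55), P1:I | bus: none
[21] P1: load  L1 | P0:S(55), P1:S(55) | bus: BusRd,Flush
[22] P0: load  L1 | P0:S(55), P1:S(55) | bus: none
[23] P0: store L1 := 80 | P0:M(80), P1:I | bus: BusRdX

state = I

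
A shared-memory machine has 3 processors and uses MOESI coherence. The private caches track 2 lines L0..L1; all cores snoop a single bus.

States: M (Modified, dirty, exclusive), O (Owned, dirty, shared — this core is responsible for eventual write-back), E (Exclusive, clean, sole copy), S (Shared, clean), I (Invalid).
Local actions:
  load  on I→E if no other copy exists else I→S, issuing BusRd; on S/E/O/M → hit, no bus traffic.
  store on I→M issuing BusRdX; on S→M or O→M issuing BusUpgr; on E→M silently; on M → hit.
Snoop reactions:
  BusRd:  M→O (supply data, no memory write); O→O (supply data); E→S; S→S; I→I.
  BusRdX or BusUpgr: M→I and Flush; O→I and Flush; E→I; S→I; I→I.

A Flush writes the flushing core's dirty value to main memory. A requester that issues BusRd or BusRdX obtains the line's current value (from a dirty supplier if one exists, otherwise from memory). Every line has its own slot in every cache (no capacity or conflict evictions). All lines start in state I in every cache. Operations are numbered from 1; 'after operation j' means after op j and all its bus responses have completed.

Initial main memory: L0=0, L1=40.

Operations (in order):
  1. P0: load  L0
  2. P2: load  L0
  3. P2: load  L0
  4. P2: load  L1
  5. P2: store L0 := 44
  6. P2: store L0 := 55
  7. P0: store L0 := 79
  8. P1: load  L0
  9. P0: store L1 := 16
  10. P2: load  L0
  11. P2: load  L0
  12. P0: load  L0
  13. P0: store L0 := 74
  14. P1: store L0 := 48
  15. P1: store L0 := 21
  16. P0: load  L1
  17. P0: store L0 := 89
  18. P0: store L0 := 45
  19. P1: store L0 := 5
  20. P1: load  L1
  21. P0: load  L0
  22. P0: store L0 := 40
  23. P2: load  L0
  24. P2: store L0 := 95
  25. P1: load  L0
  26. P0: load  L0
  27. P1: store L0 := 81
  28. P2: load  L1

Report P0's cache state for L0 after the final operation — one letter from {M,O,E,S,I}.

  op1 P0: load  L0 → E/I/I on L0; bus BusRd; mem=0
  op2 P2: load  L0 → S/I/S on L0; bus BusRd; mem=0
  op3 P2: load  L0 → S/I/S on L0; bus (none); mem=0
  op4 P2: load  L1 → I/I/E on L1; bus BusRd; mem=40
  op5 P2: store L0 := 44 → I/I/M on L0; bus BusUpgr; mem=0
  op6 P2: store L0 := 55 → I/I/M on L0; bus (none); mem=0
  op7 P0: store L0 := 79 → M/I/I on L0; bus BusRdX Flush; mem=55
  op8 P1: load  L0 → O/S/I on L0; bus BusRd; mem=55
  op9 P0: store L1 := 16 → M/I/I on L1; bus BusRdX; mem=40
  op10 P2: load  L0 → O/S/S on L0; bus BusRd; mem=55
  op11 P2: load  L0 → O/S/S on L0; bus (none); mem=55
  op12 P0: load  L0 → O/S/S on L0; bus (none); mem=55
  op13 P0: store L0 := 74 → M/I/I on L0; bus BusUpgr; mem=55
  op14 P1: store L0 := 48 → I/M/I on L0; bus BusRdX Flush; mem=74
  op15 P1: store L0 := 21 → I/M/I on L0; bus (none); mem=74
  op16 P0: load  L1 → M/I/I on L1; bus (none); mem=40
  op17 P0: store L0 := 89 → M/I/I on L0; bus BusRdX Flush; mem=21
  op18 P0: store L0 := 45 → M/I/I on L0; bus (none); mem=21
  op19 P1: store L0 := 5 → I/M/I on L0; bus BusRdX Flush; mem=45
  op20 P1: load  L1 → O/S/I on L1; bus BusRd; mem=40
  op21 P0: load  L0 → S/O/I on L0; bus BusRd; mem=45
  op22 P0: store L0 := 40 → M/I/I on L0; bus BusUpgr Flush; mem=5
  op23 P2: load  L0 → O/I/S on L0; bus BusRd; mem=5
  op24 P2: store L0 := 95 → I/I/M on L0; bus BusUpgr Flush; mem=40
  op25 P1: load  L0 → I/S/O on L0; bus BusRd; mem=40
  op26 P0: load  L0 → S/S/O on L0; bus BusRd; mem=40
  op27 P1: store L0 := 81 → I/M/I on L0; bus BusUpgr Flush; mem=95
  op28 P2: load  L1 → O/S/S on L1; bus BusRd; mem=40

state = I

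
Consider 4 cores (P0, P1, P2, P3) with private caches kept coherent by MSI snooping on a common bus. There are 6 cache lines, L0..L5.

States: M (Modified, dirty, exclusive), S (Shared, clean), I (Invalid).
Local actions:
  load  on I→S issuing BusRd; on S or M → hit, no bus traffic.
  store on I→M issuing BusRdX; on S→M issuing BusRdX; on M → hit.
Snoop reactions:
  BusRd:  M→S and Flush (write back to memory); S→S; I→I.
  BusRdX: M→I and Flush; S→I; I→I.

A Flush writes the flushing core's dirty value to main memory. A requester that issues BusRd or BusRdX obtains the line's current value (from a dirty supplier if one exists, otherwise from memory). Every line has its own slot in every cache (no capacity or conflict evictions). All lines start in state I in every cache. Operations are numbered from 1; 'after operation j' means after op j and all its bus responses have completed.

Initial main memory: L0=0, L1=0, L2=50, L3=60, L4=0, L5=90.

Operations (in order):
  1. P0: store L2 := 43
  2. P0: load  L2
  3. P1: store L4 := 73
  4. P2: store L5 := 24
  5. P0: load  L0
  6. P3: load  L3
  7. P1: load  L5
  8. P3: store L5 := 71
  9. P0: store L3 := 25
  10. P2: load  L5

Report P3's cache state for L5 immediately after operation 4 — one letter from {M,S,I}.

step 1: P0: store L2 := 43  ⟶  MIII  (L2)  txn=BusRdX  M[L2]=50
step 2: P0: load  L2  ⟶  MIII  (L2)  txn=∅  M[L2]=50
step 3: P1: store L4 := 73  ⟶  IMII  (L4)  txn=BusRdX  M[L4]=0
step 4: P2: store L5 := 24  ⟶  IIMI  (L5)  txn=BusRdX  M[L5]=90
step 5: P0: load  L0  ⟶  SIII  (L0)  txn=BusRd  M[L0]=0
step 6: P3: load  L3  ⟶  IIIS  (L3)  txn=BusRd  M[L3]=60
step 7: P1: load  L5  ⟶  ISSI  (L5)  txn=BusRd+Flush  M[L5]=24
step 8: P3: store L5 := 71  ⟶  IIIM  (L5)  txn=BusRdX  M[L5]=24
step 9: P0: store L3 := 25  ⟶  MIII  (L3)  txn=BusRdX  M[L3]=60
step 10: P2: load  L5  ⟶  IISS  (L5)  txn=BusRd+Flush  M[L5]=71

state = I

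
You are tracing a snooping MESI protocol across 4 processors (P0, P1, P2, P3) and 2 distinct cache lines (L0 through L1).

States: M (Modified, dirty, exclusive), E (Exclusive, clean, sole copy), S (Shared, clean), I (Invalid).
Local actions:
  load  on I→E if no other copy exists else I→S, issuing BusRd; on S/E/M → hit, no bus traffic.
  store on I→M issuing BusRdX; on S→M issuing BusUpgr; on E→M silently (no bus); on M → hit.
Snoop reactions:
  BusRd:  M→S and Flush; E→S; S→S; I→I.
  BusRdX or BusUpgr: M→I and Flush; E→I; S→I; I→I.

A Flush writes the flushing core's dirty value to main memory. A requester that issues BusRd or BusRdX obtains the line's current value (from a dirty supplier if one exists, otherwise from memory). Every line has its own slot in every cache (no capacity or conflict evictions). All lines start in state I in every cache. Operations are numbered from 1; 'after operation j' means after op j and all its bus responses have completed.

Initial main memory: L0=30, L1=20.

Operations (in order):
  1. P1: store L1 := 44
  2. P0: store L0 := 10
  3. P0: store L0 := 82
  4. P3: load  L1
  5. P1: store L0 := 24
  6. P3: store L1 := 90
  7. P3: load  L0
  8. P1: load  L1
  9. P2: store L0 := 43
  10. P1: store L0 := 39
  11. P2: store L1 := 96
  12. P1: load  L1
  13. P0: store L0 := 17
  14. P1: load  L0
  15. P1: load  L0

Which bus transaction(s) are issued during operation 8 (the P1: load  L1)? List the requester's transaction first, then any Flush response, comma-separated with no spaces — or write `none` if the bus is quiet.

1. P1: store L1 := 44  bus=[BusRdX]  L1: P0=I P1=M P2=I P3=I  mem[L1]=20
2. P0: store L0 := 10  bus=[BusRdX]  L0: P0=M P1=I P2=I P3=I  mem[L0]=30
3. P0: store L0 := 82  bus=[-]  L0: P0=M P1=I P2=I P3=I  mem[L0]=30
4. P3: load  L1  bus=[BusRd,Flush]  L1: P0=I P1=S P2=I P3=S  mem[L1]=44
5. P1: store L0 := 24  bus=[BusRdX,Flush]  L0: P0=I P1=M P2=I P3=I  mem[L0]=82
6. P3: store L1 := 90  bus=[BusUpgr]  L1: P0=I P1=I P2=I P3=M  mem[L1]=44
7. P3: load  L0  bus=[BusRd,Flush]  L0: P0=I P1=S P2=I P3=S  mem[L0]=24
8. P1: load  L1  bus=[BusRd,Flush]  L1: P0=I P1=S P2=I P3=S  mem[L1]=90
9. P2: store L0 := 43  bus=[BusRdX]  L0: P0=I P1=I P2=M P3=I  mem[L0]=24
10. P1: store L0 := 39  bus=[BusRdX,Flush]  L0: P0=I P1=M P2=I P3=I  mem[L0]=43
11. P2: store L1 := 96  bus=[BusRdX]  L1: P0=I P1=I P2=M P3=I  mem[L1]=90
12. P1: load  L1  bus=[BusRd,Flush]  L1: P0=I P1=S P2=S P3=I  mem[L1]=96
13. P0: store L0 := 17  bus=[BusRdX,Flush]  L0: P0=M P1=I P2=I P3=I  mem[L0]=39
14. P1: load  L0  bus=[BusRd,Flush]  L0: P0=S P1=S P2=I P3=I  mem[L0]=17
15. P1: load  L0  bus=[-]  L0: P0=S P1=S P2=I P3=I  mem[L0]=17

bus = BusRd,Flush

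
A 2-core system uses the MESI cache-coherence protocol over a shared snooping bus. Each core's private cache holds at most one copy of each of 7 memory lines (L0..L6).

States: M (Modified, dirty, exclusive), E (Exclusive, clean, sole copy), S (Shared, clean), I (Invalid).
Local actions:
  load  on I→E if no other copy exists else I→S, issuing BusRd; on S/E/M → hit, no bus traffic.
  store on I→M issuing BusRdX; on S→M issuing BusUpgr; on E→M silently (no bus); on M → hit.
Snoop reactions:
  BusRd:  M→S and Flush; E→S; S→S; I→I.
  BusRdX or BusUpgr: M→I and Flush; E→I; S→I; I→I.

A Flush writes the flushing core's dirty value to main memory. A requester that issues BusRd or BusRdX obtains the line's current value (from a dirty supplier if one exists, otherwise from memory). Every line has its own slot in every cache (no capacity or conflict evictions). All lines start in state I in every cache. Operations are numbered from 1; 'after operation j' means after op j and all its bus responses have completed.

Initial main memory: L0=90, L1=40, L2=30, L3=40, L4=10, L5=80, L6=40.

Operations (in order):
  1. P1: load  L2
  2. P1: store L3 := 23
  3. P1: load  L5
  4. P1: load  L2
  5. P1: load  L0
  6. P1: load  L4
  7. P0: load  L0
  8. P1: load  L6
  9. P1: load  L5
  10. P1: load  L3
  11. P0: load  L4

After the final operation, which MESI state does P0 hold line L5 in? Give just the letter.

[1] P1: load  L2 | P0:I, P1:E(30) | bus: BusRd
[2] P1: store L3 := 23 | P0:I, P1:M(23) | bus: BusRdX
[3] P1: load  L5 | P0:I, P1:E(80) | bus: BusRd
[4] P1: load  L2 | P0:I, P1:E(30) | bus: none
[5] P1: load  L0 | P0:I, P1:E(90) | bus: BusRd
[6] P1: load  L4 | P0:I, P1:E(10) | bus: BusRd
[7] P0: load  L0 | P0:S(90), P1:S(90) | bus: BusRd
[8] P1: load  L6 | P0:I, P1:E(40) | bus: BusRd
[9] P1: load  L5 | P0:I, P1:E(80) | bus: none
[10] P1: load  L3 | P0:I, P1:M(23) | bus: none
[11] P0: load  L4 | P0:S(10), P1:S(10) | bus: BusRd

state = I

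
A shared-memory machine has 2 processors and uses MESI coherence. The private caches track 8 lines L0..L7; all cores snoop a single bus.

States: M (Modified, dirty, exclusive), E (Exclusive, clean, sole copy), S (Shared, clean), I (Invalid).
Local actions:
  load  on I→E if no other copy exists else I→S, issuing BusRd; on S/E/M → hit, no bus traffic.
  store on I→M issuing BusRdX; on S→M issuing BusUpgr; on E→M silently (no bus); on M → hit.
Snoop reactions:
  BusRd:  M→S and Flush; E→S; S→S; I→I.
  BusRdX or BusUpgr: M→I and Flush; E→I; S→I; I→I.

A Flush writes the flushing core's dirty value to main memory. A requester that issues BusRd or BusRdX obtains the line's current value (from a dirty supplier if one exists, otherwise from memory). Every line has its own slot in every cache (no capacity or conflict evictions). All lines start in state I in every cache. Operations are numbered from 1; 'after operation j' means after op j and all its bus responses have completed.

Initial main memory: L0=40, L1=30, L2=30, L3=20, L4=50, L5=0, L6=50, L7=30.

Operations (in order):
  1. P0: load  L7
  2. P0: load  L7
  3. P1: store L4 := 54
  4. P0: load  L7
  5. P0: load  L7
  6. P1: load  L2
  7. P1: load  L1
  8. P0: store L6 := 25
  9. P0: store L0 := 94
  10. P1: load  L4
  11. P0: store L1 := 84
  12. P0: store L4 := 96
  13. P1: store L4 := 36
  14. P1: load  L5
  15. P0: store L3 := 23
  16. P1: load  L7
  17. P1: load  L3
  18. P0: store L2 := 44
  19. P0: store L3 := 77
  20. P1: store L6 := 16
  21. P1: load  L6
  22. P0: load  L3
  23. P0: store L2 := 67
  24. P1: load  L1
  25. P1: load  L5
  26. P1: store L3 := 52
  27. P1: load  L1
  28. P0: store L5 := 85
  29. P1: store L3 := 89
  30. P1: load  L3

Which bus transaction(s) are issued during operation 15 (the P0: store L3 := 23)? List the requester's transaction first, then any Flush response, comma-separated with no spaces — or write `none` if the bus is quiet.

bus = BusRdX

  op1 P0: load  L7 → E/I on L7; bus BusRd; mem=30
  op2 P0: load  L7 → E/I on L7; bus (none); mem=30
  op3 P1: store L4 := 54 → I/M on L4; bus BusRdX; mem=50
  op4 P0: load  L7 → E/I on L7; bus (none); mem=30
  op5 P0: load  L7 → E/I on L7; bus (none); mem=30
  op6 P1: load  L2 → I/E on L2; bus BusRd; mem=30
  op7 P1: load  L1 → I/E on L1; bus BusRd; mem=30
  op8 P0: store L6 := 25 → M/I on L6; bus BusRdX; mem=50
  op9 P0: store L0 := 94 → M/I on L0; bus BusRdX; mem=40
  op10 P1: load  L4 → I/M on L4; bus (none); mem=50
  op11 P0: store L1 := 84 → M/I on L1; bus BusRdX; mem=30
  op12 P0: store L4 := 96 → M/I on L4; bus BusRdX Flush; mem=54
  op13 P1: store L4 := 36 → I/M on L4; bus BusRdX Flush; mem=96
  op14 P1: load  L5 → I/E on L5; bus BusRd; mem=0
  op15 P0: store L3 := 23 → M/I on L3; bus BusRdX; mem=20
  op16 P1: load  L7 → S/S on L7; bus BusRd; mem=30
  op17 P1: load  L3 → S/S on L3; bus BusRd Flush; mem=23
  op18 P0: store L2 := 44 → M/I on L2; bus BusRdX; mem=30
  op19 P0: store L3 := 77 → M/I on L3; bus BusUpgr; mem=23
  op20 P1: store L6 := 16 → I/M on L6; bus BusRdX Flush; mem=25
  op21 P1: load  L6 → I/M on L6; bus (none); mem=25
  op22 P0: load  L3 → M/I on L3; bus (none); mem=23
  op23 P0: store L2 := 67 → M/I on L2; bus (none); mem=30
  op24 P1: load  L1 → S/S on L1; bus BusRd Flush; mem=84
  op25 P1: load  L5 → I/E on L5; bus (none); mem=0
  op26 P1: store L3 := 52 → I/M on L3; bus BusRdX Flush; mem=77
  op27 P1: load  L1 → S/S on L1; bus (none); mem=84
  op28 P0: store L5 := 85 → M/I on L5; bus BusRdX; mem=0
  op29 P1: store L3 := 89 → I/M on L3; bus (none); mem=77
  op30 P1: load  L3 → I/M on L3; bus (none); mem=77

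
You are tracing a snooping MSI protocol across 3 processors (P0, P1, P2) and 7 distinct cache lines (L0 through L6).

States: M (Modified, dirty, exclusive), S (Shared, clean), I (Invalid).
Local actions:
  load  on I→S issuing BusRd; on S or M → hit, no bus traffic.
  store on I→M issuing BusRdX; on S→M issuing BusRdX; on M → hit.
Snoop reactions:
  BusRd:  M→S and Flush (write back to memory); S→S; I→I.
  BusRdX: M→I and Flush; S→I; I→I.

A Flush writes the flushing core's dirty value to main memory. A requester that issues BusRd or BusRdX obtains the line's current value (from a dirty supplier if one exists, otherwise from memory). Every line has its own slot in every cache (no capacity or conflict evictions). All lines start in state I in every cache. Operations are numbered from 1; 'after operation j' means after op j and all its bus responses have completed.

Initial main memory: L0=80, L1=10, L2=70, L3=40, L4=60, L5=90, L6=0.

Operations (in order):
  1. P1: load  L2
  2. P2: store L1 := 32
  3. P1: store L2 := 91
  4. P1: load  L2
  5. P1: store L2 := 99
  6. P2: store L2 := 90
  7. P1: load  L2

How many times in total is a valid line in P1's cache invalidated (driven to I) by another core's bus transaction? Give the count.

invalidations = 1

1. P1: load  L2  bus=[BusRd]  L2: P0=I P1=S P2=I  mem[L2]=70
2. P2: store L1 := 32  bus=[BusRdX]  L1: P0=I P1=I P2=M  mem[L1]=10
3. P1: store L2 := 91  bus=[BusRdX]  L2: P0=I P1=M P2=I  mem[L2]=70
4. P1: load  L2  bus=[-]  L2: P0=I P1=M P2=I  mem[L2]=70
5. P1: store L2 := 99  bus=[-]  L2: P0=I P1=M P2=I  mem[L2]=70
6. P2: store L2 := 90  bus=[BusRdX,Flush]  L2: P0=I P1=I P2=M  mem[L2]=99
7. P1: load  L2  bus=[BusRd,Flush]  L2: P0=I P1=S P2=S  mem[L2]=90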